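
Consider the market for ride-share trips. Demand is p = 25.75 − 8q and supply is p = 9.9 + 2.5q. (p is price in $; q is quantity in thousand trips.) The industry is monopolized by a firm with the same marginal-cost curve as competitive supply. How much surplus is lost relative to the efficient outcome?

Competitive equilibrium: 25.75 − 8q = 9.9 + 2.5q → q* = 1.5095, p* = 13.6738.
Marginal revenue: MR = 25.75 − 16q. Set MR = MC: 25.75 − 16q = 9.9 + 2.5q → q_m = 0.8568.
Price p_m = 25.75 − 8·0.8568 = 18.8956; MC(q_m) = 9.9 + 2.5·0.8568 = 12.042.
Competitive q* = 1.5095, so Δq = 0.6527; wedge = 18.8956 − 12.042 = 6.8536.
The triangle = ½ × 0.6527 × 6.8536 = $2.24 thousand.

$2.24 thousand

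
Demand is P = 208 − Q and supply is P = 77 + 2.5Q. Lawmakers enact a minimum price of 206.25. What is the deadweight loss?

2227.68

Competitive equilibrium: 208 − Q = 77 + 2.5Q → Q* = 37.4286, P* = 170.5714.
At the floor P = 206.25, quantity demanded = (208 − 206.25)/1 = 1.75.
Sellers' marginal cost at Q' = 1.75: 77 + 2.5·1.75 = 81.375.
ΔQ = 37.4286 − 1.75 = 35.6786; wedge = 206.25 − 81.375 = 124.875.
Welfare loss = ½ × 35.6786 × 124.875 = 2227.68.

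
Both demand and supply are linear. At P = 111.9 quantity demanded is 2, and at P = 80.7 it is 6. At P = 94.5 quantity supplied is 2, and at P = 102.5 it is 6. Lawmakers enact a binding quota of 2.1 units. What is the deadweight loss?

Demand slope = (80.7 − 111.9)/(6 − 2) = −7.8, so P = 127.5 − 7.8Q.
Supply slope = (102.5 − 94.5)/(6 − 2) = 2, so P = 90.5 + 2Q.
Competitive equilibrium: 127.5 − 7.8Q = 90.5 + 2Q → Q* = 3.7755, P* = 98.051.
At Q = 2.1: demand price = 127.5 − 7.8·2.1 = 111.12; supply price = 90.5 + 2·2.1 = 94.7.
ΔQ = 3.7755 − 2.1 = 1.6755; wedge = 111.12 − 94.7 = 16.42.
Welfare loss = ½ × 1.6755 × 16.42 = 13.76.

13.76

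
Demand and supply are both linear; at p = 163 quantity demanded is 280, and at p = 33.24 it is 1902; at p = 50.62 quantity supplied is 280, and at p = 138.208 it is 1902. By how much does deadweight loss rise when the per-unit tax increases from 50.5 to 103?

30069.96

Demand slope = (33.24 − 163)/(1902 − 280) = −0.08, so p = 185.4 − 0.08q.
Supply slope = (138.208 − 50.62)/(1902 − 280) = 0.054, so p = 35.5 + 0.054q.
Competitive equilibrium: 185.4 − 0.08q = 35.5 + 0.054q → q* = 1118.6567, p* = 95.9075.
For a per-unit tax t: Δq = t/0.134, so DWL = ½·t·(t/0.134) = t²/0.268.
At t = 50.5: DWL = 9515.858. At t = 103: DWL = 39585.821.
Increase = 39585.821 − 9515.858 = 30069.96.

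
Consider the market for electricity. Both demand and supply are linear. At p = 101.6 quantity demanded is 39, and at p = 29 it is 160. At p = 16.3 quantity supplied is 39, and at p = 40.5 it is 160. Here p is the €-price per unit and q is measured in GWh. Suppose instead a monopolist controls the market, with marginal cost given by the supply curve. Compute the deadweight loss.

Demand slope = (29 − 101.6)/(160 − 39) = −0.6, so p = 125 − 0.6q.
Supply slope = (40.5 − 16.3)/(160 − 39) = 0.2, so p = 8.5 + 0.2q.
Competitive equilibrium: 125 − 0.6q = 8.5 + 0.2q → q* = 145.625, p* = 37.625.
Marginal revenue: MR = 125 − 1.2q. Set MR = MC: 125 − 1.2q = 8.5 + 0.2q → q_m = 83.2143.
Price p_m = 125 − 0.6·83.2143 = 75.0714; MC(q_m) = 8.5 + 0.2·83.2143 = 25.1429.
Competitive q* = 145.625, so Δq = 62.4107; wedge = 75.0714 − 25.1429 = 49.9285.
DWL = ½ × 62.4107 × 49.9285 = €1558.04.

€1558.04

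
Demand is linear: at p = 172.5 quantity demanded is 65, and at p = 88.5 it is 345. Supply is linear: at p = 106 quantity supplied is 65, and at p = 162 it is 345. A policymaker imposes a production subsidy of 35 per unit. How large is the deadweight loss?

1225

Demand slope = (88.5 − 172.5)/(345 − 65) = −0.3, so p = 192 − 0.3q.
Supply slope = (162 − 106)/(345 − 65) = 0.2, so p = 93 + 0.2q.
Competitive equilibrium: 192 − 0.3q = 93 + 0.2q → q* = 198, p* = 132.6.
The subsidy lowers effective supply by 35: p = 58 + 0.2q.
New quantity: 192 − 0.3q = 58 + 0.2q → q' = 268.
Overproduction Δq = 268 − 198 = 70; wedge = subsidy = 35.
DWL = ½ × 70 × 35 = 1225.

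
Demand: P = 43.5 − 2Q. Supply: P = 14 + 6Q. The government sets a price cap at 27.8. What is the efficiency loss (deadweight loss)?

Competitive equilibrium: 43.5 − 2Q = 14 + 6Q → Q* = 3.6875, P* = 36.125.
At the ceiling P = 27.8, quantity supplied = (27.8 − 14)/6 = 2.3.
Willingness to pay at Q' = 2.3: 43.5 − 2·2.3 = 38.9.
ΔQ = 3.6875 − 2.3 = 1.3875; wedge = 38.9 − 27.8 = 11.1.
Deadweight loss = ½ × 1.3875 × 11.1 = 7.70.

7.70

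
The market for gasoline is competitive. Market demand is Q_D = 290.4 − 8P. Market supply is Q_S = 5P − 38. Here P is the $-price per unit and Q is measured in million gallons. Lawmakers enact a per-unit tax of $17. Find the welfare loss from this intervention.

$444.62 million

In inverse form: demand P = 36.3 − 0.125Q, supply P = 7.6 + 0.2Q.
Competitive equilibrium: 36.3 − 0.125Q = 7.6 + 0.2Q → Q* = 88.3077, P* = 25.2615.
With the tax, the buyer price exceeds the seller price by 17: (36.3 − 0.125Q) − (7.6 + 0.2Q) = 17 → Q' = 36.
ΔQ = 88.3077 − 36 = 52.3077; the wedge equals the tax, 17.
Deadweight loss = ½ × 52.3077 × 17 = $444.62 million.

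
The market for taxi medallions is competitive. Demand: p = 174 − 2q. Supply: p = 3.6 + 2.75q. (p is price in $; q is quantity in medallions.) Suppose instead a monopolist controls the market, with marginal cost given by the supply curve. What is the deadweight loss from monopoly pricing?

Competitive equilibrium: 174 − 2q = 3.6 + 2.75q → q* = 35.8737, p* = 102.2526.
Marginal revenue: MR = 174 − 4q. Set MR = MC: 174 − 4q = 3.6 + 2.75q → q_m = 25.2444.
Price p_m = 174 − 2·25.2444 = 123.5112; MC(q_m) = 3.6 + 2.75·25.2444 = 73.0221.
Competitive q* = 35.8737, so Δq = 10.6293; wedge = 123.5112 − 73.0221 = 50.4891.
Deadweight loss = ½ × 10.6293 × 50.4891 = $268.33.

$268.33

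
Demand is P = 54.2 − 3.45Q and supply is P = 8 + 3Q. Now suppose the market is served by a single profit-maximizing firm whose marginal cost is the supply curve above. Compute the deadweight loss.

20.09

Competitive equilibrium: 54.2 − 3.45Q = 8 + 3Q → Q* = 7.1628, P* = 29.4884.
Marginal revenue: MR = 54.2 − 6.9Q. Set MR = MC: 54.2 − 6.9Q = 8 + 3Q → Q_m = 4.6667.
Price P_m = 54.2 − 3.45·4.6667 = 38.0999; MC(Q_m) = 8 + 3·4.6667 = 22.0001.
Competitive Q* = 7.1628, so ΔQ = 2.4961; wedge = 38.0999 − 22.0001 = 16.0998.
Welfare loss = ½ × 2.4961 × 16.0998 = 20.09.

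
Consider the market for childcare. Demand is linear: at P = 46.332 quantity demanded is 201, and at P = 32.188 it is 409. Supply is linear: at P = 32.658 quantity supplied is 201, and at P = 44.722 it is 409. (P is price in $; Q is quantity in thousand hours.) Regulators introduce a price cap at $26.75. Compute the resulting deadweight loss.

Demand slope = (32.188 − 46.332)/(409 − 201) = −0.068, so P = 60 − 0.068Q.
Supply slope = (44.722 − 32.658)/(409 − 201) = 0.058, so P = 21 + 0.058Q.
Competitive equilibrium: 60 − 0.068Q = 21 + 0.058Q → Q* = 309.5238, P* = 38.9524.
At the ceiling P = 26.75, quantity supplied = (26.75 − 21)/0.058 = 99.1379.
Willingness to pay at Q' = 99.1379: 60 − 0.068·99.1379 = 53.2586.
ΔQ = 309.5238 − 99.1379 = 210.3859; wedge = 53.2586 − 26.75 = 26.5086.
DWL = ½ × 210.3859 × 26.5086 = $2788.52 thousand.

$2788.52 thousand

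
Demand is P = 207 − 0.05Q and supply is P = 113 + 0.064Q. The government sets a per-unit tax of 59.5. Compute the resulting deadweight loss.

Competitive equilibrium: 207 − 0.05Q = 113 + 0.064Q → Q* = 824.5614, P* = 165.7719.
With the tax, the buyer price exceeds the seller price by 59.5: (207 − 0.05Q) − (113 + 0.064Q) = 59.5 → Q' = 302.6316.
ΔQ = 824.5614 − 302.6316 = 521.9298; the wedge equals the tax, 59.5.
The triangle = ½ × 521.9298 × 59.5 = 15527.41.

15527.41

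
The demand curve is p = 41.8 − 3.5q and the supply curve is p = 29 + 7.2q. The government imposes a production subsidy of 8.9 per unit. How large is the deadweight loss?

3.70

Competitive equilibrium: 41.8 − 3.5q = 29 + 7.2q → q* = 1.1963, p* = 37.6131.
The subsidy lowers effective supply by 8.9: p = 20.1 + 7.2q.
New quantity: 41.8 − 3.5q = 20.1 + 7.2q → q' = 2.028.
Overproduction Δq = 2.028 − 1.1963 = 0.8317; wedge = subsidy = 8.9.
Welfare loss = ½ × 0.8317 × 8.9 = 3.70.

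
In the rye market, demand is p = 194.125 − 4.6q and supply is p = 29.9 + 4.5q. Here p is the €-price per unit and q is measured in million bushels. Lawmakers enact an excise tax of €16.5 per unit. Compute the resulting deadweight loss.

€14.96 million

Competitive equilibrium: 194.125 − 4.6q = 29.9 + 4.5q → q* = 18.0467, p* = 111.1102.
With the tax, the buyer price exceeds the seller price by 16.5: (194.125 − 4.6q) − (29.9 + 4.5q) = 16.5 → q' = 16.2335.
Δq = 18.0467 − 16.2335 = 1.8132; the wedge equals the tax, 16.5.
Deadweight loss = ½ × 1.8132 × 16.5 = €14.96 million.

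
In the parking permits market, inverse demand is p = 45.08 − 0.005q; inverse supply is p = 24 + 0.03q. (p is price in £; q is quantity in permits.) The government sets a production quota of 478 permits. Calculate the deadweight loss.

Competitive equilibrium: 45.08 − 0.005q = 24 + 0.03q → q* = 602.2857, p* = 42.0686.
At q = 478: demand price = 45.08 − 0.005·478 = 42.69; supply price = 24 + 0.03·478 = 38.34.
Δq = 602.2857 − 478 = 124.2857; wedge = 42.69 − 38.34 = 4.35.
Welfare loss = ½ × 124.2857 × 4.35 = £270.32.

£270.32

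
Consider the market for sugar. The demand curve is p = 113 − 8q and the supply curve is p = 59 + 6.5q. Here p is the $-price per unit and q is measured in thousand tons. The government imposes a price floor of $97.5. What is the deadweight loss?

$23.14 thousand

Competitive equilibrium: 113 − 8q = 59 + 6.5q → q* = 3.7241, p* = 83.2069.
At the floor p = 97.5, quantity demanded = (113 − 97.5)/8 = 1.9375.
Sellers' marginal cost at q' = 1.9375: 59 + 6.5·1.9375 = 71.5938.
Δq = 3.7241 − 1.9375 = 1.7866; wedge = 97.5 − 71.5938 = 25.9062.
Welfare loss = ½ × 1.7866 × 25.9062 = $23.14 thousand.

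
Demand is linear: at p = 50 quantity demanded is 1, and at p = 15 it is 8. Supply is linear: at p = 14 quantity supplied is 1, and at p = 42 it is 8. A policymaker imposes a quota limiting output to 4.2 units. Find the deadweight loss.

Demand slope = (15 − 50)/(8 − 1) = −5, so p = 55 − 5q.
Supply slope = (42 − 14)/(8 − 1) = 4, so p = 10 + 4q.
Competitive equilibrium: 55 − 5q = 10 + 4q → q* = 5, p* = 30.
At q = 4.2: demand price = 55 − 5·4.2 = 34; supply price = 10 + 4·4.2 = 26.8.
Δq = 5 − 4.2 = 0.8; wedge = 34 − 26.8 = 7.2.
Deadweight loss = ½ × 0.8 × 7.2 = 2.88.

2.88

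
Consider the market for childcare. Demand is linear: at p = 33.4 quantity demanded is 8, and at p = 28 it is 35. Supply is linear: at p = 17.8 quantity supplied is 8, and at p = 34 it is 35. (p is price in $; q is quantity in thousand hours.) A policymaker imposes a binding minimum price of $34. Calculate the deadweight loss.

Demand slope = (28 − 33.4)/(35 − 8) = −0.2, so p = 35 − 0.2q.
Supply slope = (34 − 17.8)/(35 − 8) = 0.6, so p = 13 + 0.6q.
Competitive equilibrium: 35 − 0.2q = 13 + 0.6q → q* = 27.5, p* = 29.5.
At the floor p = 34, quantity demanded = (35 − 34)/0.2 = 5.
Sellers' marginal cost at q' = 5: 13 + 0.6·5 = 16.
Δq = 27.5 − 5 = 22.5; wedge = 34 − 16 = 18.
Welfare loss = ½ × 22.5 × 18 = $202.50 thousand.

$202.50 thousand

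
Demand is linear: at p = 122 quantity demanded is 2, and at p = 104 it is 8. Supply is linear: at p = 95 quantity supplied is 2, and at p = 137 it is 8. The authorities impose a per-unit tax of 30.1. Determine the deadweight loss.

45.30

Demand slope = (104 − 122)/(8 − 2) = −3, so p = 128 − 3q.
Supply slope = (137 − 95)/(8 − 2) = 7, so p = 81 + 7q.
Competitive equilibrium: 128 − 3q = 81 + 7q → q* = 4.7, p* = 113.9.
With the tax, the buyer price exceeds the seller price by 30.1: (128 − 3q) − (81 + 7q) = 30.1 → q' = 1.69.
Δq = 4.7 − 1.69 = 3.01; the wedge equals the tax, 30.1.
The triangle = ½ × 3.01 × 30.1 = 45.30.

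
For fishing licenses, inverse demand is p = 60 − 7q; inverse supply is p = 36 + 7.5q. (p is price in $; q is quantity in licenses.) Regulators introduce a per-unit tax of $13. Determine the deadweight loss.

$5.83

Competitive equilibrium: 60 − 7q = 36 + 7.5q → q* = 1.6552, p* = 48.4138.
With the tax, the buyer price exceeds the seller price by 13: (60 − 7q) − (36 + 7.5q) = 13 → q' = 0.7586.
Δq = 1.6552 − 0.7586 = 0.8966; the wedge equals the tax, 13.
Welfare loss = ½ × 0.8966 × 13 = $5.83.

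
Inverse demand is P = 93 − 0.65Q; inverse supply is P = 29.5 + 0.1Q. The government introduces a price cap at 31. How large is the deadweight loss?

Competitive equilibrium: 93 − 0.65Q = 29.5 + 0.1Q → Q* = 84.6667, P* = 37.9667.
At the ceiling P = 31, quantity supplied = (31 − 29.5)/0.1 = 15.
Willingness to pay at Q' = 15: 93 − 0.65·15 = 83.25.
ΔQ = 84.6667 − 15 = 69.6667; wedge = 83.25 − 31 = 52.25.
DWL = ½ × 69.6667 × 52.25 = 1820.04.

1820.04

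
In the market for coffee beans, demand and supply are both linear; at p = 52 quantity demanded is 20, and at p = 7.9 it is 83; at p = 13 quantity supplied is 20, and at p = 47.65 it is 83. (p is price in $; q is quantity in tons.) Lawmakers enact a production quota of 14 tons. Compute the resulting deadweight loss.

$864.90

Demand slope = (7.9 − 52)/(83 − 20) = −0.7, so p = 66 − 0.7q.
Supply slope = (47.65 − 13)/(83 − 20) = 0.55, so p = 2 + 0.55q.
Competitive equilibrium: 66 − 0.7q = 2 + 0.55q → q* = 51.2, p* = 30.16.
At q = 14: demand price = 66 − 0.7·14 = 56.2; supply price = 2 + 0.55·14 = 9.7.
Δq = 51.2 − 14 = 37.2; wedge = 56.2 − 9.7 = 46.5.
Welfare loss = ½ × 37.2 × 46.5 = $864.90.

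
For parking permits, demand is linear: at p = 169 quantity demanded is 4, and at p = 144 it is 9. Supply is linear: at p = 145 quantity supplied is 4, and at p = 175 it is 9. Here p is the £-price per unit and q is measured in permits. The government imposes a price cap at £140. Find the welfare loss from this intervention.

£50

Demand slope = (144 − 169)/(9 − 4) = −5, so p = 189 − 5q.
Supply slope = (175 − 145)/(9 − 4) = 6, so p = 121 + 6q.
Competitive equilibrium: 189 − 5q = 121 + 6q → q* = 6.1818, p* = 158.0909.
At the ceiling p = 140, quantity supplied = (140 − 121)/6 = 3.1667.
Willingness to pay at q' = 3.1667: 189 − 5·3.1667 = 173.1665.
Δq = 6.1818 − 3.1667 = 3.0151; wedge = 173.1665 − 140 = 33.1665.
DWL = ½ × 3.0151 × 33.1665 = £50.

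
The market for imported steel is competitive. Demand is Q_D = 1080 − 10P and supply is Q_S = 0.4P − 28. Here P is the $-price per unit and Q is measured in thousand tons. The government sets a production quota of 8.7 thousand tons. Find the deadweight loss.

$45.49 thousand

In inverse form: demand P = 108 − 0.1Q, supply P = 70 + 2.5Q.
Competitive equilibrium: 108 − 0.1Q = 70 + 2.5Q → Q* = 14.6154, P* = 106.5385.
At Q = 8.7: demand price = 108 − 0.1·8.7 = 107.13; supply price = 70 + 2.5·8.7 = 91.75.
ΔQ = 14.6154 − 8.7 = 5.9154; wedge = 107.13 − 91.75 = 15.38.
Deadweight loss = ½ × 5.9154 × 15.38 = $45.49 thousand.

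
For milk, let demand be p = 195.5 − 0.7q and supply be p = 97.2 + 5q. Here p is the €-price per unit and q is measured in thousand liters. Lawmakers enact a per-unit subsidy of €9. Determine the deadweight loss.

€7.11 thousand

Competitive equilibrium: 195.5 − 0.7q = 97.2 + 5q → q* = 17.2456, p* = 183.4281.
The subsidy lowers effective supply by 9: p = 88.2 + 5q.
New quantity: 195.5 − 0.7q = 88.2 + 5q → q' = 18.8246.
Overproduction Δq = 18.8246 − 17.2456 = 1.579; wedge = subsidy = 9.
Welfare loss = ½ × 1.579 × 9 = €7.11 thousand.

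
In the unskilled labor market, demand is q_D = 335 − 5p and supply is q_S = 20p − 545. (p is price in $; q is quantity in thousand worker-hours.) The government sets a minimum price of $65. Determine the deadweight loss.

$2775.125 thousand

In inverse form: demand p = 67 − 0.2q, supply p = 27.25 + 0.05q.
Competitive equilibrium: 67 − 0.2q = 27.25 + 0.05q → q* = 159, p* = 35.2.
At the floor p = 65, quantity demanded = (67 − 65)/0.2 = 10.
Sellers' marginal cost at q' = 10: 27.25 + 0.05·10 = 27.75.
Δq = 159 − 10 = 149; wedge = 65 − 27.75 = 37.25.
Deadweight loss = ½ × 149 × 37.25 = $2775.125 thousand.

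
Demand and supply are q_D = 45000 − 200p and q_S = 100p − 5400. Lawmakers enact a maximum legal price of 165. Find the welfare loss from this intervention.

675

In inverse form: demand p = 225 − 0.005q, supply p = 54 + 0.01q.
Competitive equilibrium: 225 − 0.005q = 54 + 0.01q → q* = 11400, p* = 168.
At the ceiling p = 165, quantity supplied = (165 − 54)/0.01 = 11100.
Willingness to pay at q' = 11100: 225 − 0.005·11100 = 169.5.
Δq = 11400 − 11100 = 300; wedge = 169.5 − 165 = 4.5.
The triangle = ½ × 300 × 4.5 = 675.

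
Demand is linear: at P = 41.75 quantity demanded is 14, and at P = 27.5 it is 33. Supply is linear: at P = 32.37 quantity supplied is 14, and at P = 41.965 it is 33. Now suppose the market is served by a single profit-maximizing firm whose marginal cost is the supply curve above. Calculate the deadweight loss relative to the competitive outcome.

Demand slope = (27.5 − 41.75)/(33 − 14) = −0.75, so P = 52.25 − 0.75Q.
Supply slope = (41.965 − 32.37)/(33 − 14) = 0.505, so P = 25.3 + 0.505Q.
Competitive equilibrium: 52.25 − 0.75Q = 25.3 + 0.505Q → Q* = 21.4741, P* = 36.1444.
Marginal revenue: MR = 52.25 − 1.5Q. Set MR = MC: 52.25 − 1.5Q = 25.3 + 0.505Q → Q_m = 13.4414.
Price P_m = 52.25 − 0.75·13.4414 = 42.169; MC(Q_m) = 25.3 + 0.505·13.4414 = 32.0879.
Competitive Q* = 21.4741, so ΔQ = 8.0327; wedge = 42.169 − 32.0879 = 10.0811.
The triangle = ½ × 8.0327 × 10.0811 = 40.49.

40.49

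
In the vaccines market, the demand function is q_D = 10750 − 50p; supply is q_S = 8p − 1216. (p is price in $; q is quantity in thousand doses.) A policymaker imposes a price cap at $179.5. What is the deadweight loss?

In inverse form: demand p = 215 − 0.02q, supply p = 152 + 0.125q.
Competitive equilibrium: 215 − 0.02q = 152 + 0.125q → q* = 434.4828, p* = 206.3103.
At the ceiling p = 179.5, quantity supplied = (179.5 − 152)/0.125 = 220.
Willingness to pay at q' = 220: 215 − 0.02·220 = 210.6.
Δq = 434.4828 − 220 = 214.4828; wedge = 210.6 − 179.5 = 31.1.
The triangle = ½ × 214.4828 × 31.1 = $3335.21 thousand.

$3335.21 thousand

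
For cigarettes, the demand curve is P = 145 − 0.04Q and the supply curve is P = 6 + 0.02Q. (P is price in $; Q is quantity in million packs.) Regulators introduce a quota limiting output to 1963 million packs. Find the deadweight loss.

Competitive equilibrium: 145 − 0.04Q = 6 + 0.02Q → Q* = 2316.6667, P* = 52.3333.
At Q = 1963: demand price = 145 − 0.04·1963 = 66.48; supply price = 6 + 0.02·1963 = 45.26.
ΔQ = 2316.6667 − 1963 = 353.6667; wedge = 66.48 − 45.26 = 21.22.
Welfare loss = ½ × 353.6667 × 21.22 = $3752.40 million.

$3752.40 million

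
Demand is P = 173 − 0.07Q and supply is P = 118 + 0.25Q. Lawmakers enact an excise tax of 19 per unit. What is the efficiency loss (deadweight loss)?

564.06

Competitive equilibrium: 173 − 0.07Q = 118 + 0.25Q → Q* = 171.875, P* = 160.9688.
With the tax, the buyer price exceeds the seller price by 19: (173 − 0.07Q) − (118 + 0.25Q) = 19 → Q' = 112.5.
ΔQ = 171.875 − 112.5 = 59.375; the wedge equals the tax, 19.
Welfare loss = ½ × 59.375 × 19 = 564.06.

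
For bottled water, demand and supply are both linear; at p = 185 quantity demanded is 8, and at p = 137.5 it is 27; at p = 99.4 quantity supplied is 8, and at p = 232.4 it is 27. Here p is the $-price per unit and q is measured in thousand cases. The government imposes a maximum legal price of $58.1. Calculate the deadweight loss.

Demand slope = (137.5 − 185)/(27 − 8) = −2.5, so p = 205 − 2.5q.
Supply slope = (232.4 − 99.4)/(27 − 8) = 7, so p = 43.4 + 7q.
Competitive equilibrium: 205 − 2.5q = 43.4 + 7q → q* = 17.0105, p* = 162.4737.
At the ceiling p = 58.1, quantity supplied = (58.1 − 43.4)/7 = 2.1.
Willingness to pay at q' = 2.1: 205 − 2.5·2.1 = 199.75.
Δq = 17.0105 − 2.1 = 14.9105; wedge = 199.75 − 58.1 = 141.65.
DWL = ½ × 14.9105 × 141.65 = $1056.04 thousand.

$1056.04 thousand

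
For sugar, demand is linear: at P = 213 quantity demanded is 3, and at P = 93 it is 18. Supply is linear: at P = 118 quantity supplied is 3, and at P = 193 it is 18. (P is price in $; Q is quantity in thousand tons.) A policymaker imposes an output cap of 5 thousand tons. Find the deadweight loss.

Demand slope = (93 − 213)/(18 − 3) = −8, so P = 237 − 8Q.
Supply slope = (193 − 118)/(18 − 3) = 5, so P = 103 + 5Q.
Competitive equilibrium: 237 − 8Q = 103 + 5Q → Q* = 10.3077, P* = 154.5385.
At Q = 5: demand price = 237 − 8·5 = 197; supply price = 103 + 5·5 = 128.
ΔQ = 10.3077 − 5 = 5.3077; wedge = 197 − 128 = 69.
DWL = ½ × 5.3077 × 69 = $183.12 thousand.

$183.12 thousand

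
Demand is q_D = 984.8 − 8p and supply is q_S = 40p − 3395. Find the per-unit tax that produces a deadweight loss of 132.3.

In inverse form: demand p = 123.1 − 0.125q, supply p = 84.875 + 0.025q.
Competitive equilibrium: 123.1 − 0.125q = 84.875 + 0.025q → q* = 254.8333, p* = 91.2458.
A tax t gives Δq = t/0.15 and wedge t, so DWL = t²/0.3.
t²/0.3 = 132.3 → t² = 39.69 → t = 6.3.

6.3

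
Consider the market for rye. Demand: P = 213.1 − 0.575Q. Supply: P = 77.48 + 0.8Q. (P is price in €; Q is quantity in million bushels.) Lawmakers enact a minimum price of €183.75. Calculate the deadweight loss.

€1557.01 million

Competitive equilibrium: 213.1 − 0.575Q = 77.48 + 0.8Q → Q* = 98.63273, P* = 156.38618.
At the floor P = 183.75, quantity demanded = (213.1 − 183.75)/0.575 = 51.04348.
Sellers' marginal cost at Q' = 51.04348: 77.48 + 0.8·51.04348 = 118.31478.
ΔQ = 98.63273 − 51.04348 = 47.58925; wedge = 183.75 − 118.31478 = 65.43522.
Deadweight loss = ½ × 47.58925 × 65.43522 = €1557.01 million.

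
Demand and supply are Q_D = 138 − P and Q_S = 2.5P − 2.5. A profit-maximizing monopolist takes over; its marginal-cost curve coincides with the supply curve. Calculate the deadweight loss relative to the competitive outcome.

1163.75

In inverse form: demand P = 138 − Q, supply P = 1 + 0.4Q.
Competitive equilibrium: 138 − Q = 1 + 0.4Q → Q* = 97.8571, P* = 40.1429.
Marginal revenue: MR = 138 − 2Q. Set MR = MC: 138 − 2Q = 1 + 0.4Q → Q_m = 57.0833.
Price P_m = 138 − 1·57.0833 = 80.9167; MC(Q_m) = 1 + 0.4·57.0833 = 23.8333.
Competitive Q* = 97.8571, so ΔQ = 40.7738; wedge = 80.9167 − 23.8333 = 57.0834.
The triangle = ½ × 40.7738 × 57.0834 = 1163.75.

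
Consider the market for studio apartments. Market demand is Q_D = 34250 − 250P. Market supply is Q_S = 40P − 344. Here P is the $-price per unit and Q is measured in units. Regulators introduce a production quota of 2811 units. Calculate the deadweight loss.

$37893.59

In inverse form: demand P = 137 − 0.004Q, supply P = 8.6 + 0.025Q.
Competitive equilibrium: 137 − 0.004Q = 8.6 + 0.025Q → Q* = 4427.5862, P* = 119.2897.
At Q = 2811: demand price = 137 − 0.004·2811 = 125.756; supply price = 8.6 + 0.025·2811 = 78.875.
ΔQ = 4427.5862 − 2811 = 1616.5862; wedge = 125.756 − 78.875 = 46.881.
DWL = ½ × 1616.5862 × 46.881 = $37893.59.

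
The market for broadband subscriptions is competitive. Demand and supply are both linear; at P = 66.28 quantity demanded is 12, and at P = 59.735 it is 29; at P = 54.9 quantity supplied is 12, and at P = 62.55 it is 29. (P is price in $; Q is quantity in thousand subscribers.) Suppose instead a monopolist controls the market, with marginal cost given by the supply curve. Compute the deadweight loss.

$27.31 thousand

Demand slope = (59.735 − 66.28)/(29 − 12) = −0.385, so P = 70.9 − 0.385Q.
Supply slope = (62.55 − 54.9)/(29 − 12) = 0.45, so P = 49.5 + 0.45Q.
Competitive equilibrium: 70.9 − 0.385Q = 49.5 + 0.45Q → Q* = 25.6287, P* = 61.0329.
Marginal revenue: MR = 70.9 − 0.77Q. Set MR = MC: 70.9 − 0.77Q = 49.5 + 0.45Q → Q_m = 17.541.
Price P_m = 70.9 − 0.385·17.541 = 64.1467; MC(Q_m) = 49.5 + 0.45·17.541 = 57.3935.
Competitive Q* = 25.6287, so ΔQ = 8.0877; wedge = 64.1467 − 57.3935 = 6.7532.
Welfare loss = ½ × 8.0877 × 6.7532 = $27.31 thousand.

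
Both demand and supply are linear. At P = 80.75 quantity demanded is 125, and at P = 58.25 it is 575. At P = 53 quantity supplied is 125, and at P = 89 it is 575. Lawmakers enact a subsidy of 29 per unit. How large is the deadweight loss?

3234.62

Demand slope = (58.25 − 80.75)/(575 − 125) = −0.05, so P = 87 − 0.05Q.
Supply slope = (89 − 53)/(575 − 125) = 0.08, so P = 43 + 0.08Q.
Competitive equilibrium: 87 − 0.05Q = 43 + 0.08Q → Q* = 338.4615, P* = 70.0769.
The subsidy lowers effective supply by 29: P = 14 + 0.08Q.
New quantity: 87 − 0.05Q = 14 + 0.08Q → Q' = 561.5385.
Overproduction ΔQ = 561.5385 − 338.4615 = 223.077; wedge = subsidy = 29.
The triangle = ½ × 223.077 × 29 = 3234.62.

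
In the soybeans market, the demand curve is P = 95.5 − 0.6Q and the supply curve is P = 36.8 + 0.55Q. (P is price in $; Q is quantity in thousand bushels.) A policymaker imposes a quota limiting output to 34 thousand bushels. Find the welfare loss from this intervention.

$167.03 thousand

Competitive equilibrium: 95.5 − 0.6Q = 36.8 + 0.55Q → Q* = 51.0435, P* = 64.8739.
At Q = 34: demand price = 95.5 − 0.6·34 = 75.1; supply price = 36.8 + 0.55·34 = 55.5.
ΔQ = 51.0435 − 34 = 17.0435; wedge = 75.1 − 55.5 = 19.6.
DWL = ½ × 17.0435 × 19.6 = $167.03 thousand.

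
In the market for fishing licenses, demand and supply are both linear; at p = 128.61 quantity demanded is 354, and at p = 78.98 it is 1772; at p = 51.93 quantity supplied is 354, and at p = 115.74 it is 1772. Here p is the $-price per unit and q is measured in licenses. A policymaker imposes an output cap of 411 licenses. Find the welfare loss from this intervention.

$32508.09

Demand slope = (78.98 − 128.61)/(1772 − 354) = −0.035, so p = 141 − 0.035q.
Supply slope = (115.74 − 51.93)/(1772 − 354) = 0.045, so p = 36 + 0.045q.
Competitive equilibrium: 141 − 0.035q = 36 + 0.045q → q* = 1312.5, p* = 95.0625.
At q = 411: demand price = 141 − 0.035·411 = 126.615; supply price = 36 + 0.045·411 = 54.495.
Δq = 1312.5 − 411 = 901.5; wedge = 126.615 − 54.495 = 72.12.
The triangle = ½ × 901.5 × 72.12 = $32508.09.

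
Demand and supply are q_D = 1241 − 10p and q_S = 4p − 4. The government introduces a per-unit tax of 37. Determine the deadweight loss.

In inverse form: demand p = 124.1 − 0.1q, supply p = 1 + 0.25q.
Competitive equilibrium: 124.1 − 0.1q = 1 + 0.25q → q* = 351.7143, p* = 88.9286.
With the tax, the buyer price exceeds the seller price by 37: (124.1 − 0.1q) − (1 + 0.25q) = 37 → q' = 246.
Δq = 351.7143 − 246 = 105.7143; the wedge equals the tax, 37.
Welfare loss = ½ × 105.7143 × 37 = 1955.71.

1955.71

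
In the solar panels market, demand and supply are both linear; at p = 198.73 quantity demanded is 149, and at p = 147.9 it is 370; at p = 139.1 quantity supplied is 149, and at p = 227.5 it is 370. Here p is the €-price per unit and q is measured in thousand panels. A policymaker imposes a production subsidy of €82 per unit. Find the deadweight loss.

Demand slope = (147.9 − 198.73)/(370 − 149) = −0.23, so p = 233 − 0.23q.
Supply slope = (227.5 − 139.1)/(370 − 149) = 0.4, so p = 79.5 + 0.4q.
Competitive equilibrium: 233 − 0.23q = 79.5 + 0.4q → q* = 243.6508, p* = 176.9603.
The subsidy lowers effective supply by 82: p = 0.4q − 2.5.
New quantity: 233 − 0.23q = 0.4q − 2.5 → q' = 373.8095.
Overproduction Δq = 373.8095 − 243.6508 = 130.1587; wedge = subsidy = 82.
Welfare loss = ½ × 130.1587 × 82 = €5336.51 thousand.

€5336.51 thousand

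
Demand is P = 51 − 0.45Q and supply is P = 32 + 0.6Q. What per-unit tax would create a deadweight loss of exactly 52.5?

10.5

Competitive equilibrium: 51 − 0.45Q = 32 + 0.6Q → Q* = 18.0952, P* = 42.8571.
A tax t gives ΔQ = t/1.05 and wedge t, so DWL = t²/2.1.
t²/2.1 = 52.5 → t² = 110.25 → t = 10.5.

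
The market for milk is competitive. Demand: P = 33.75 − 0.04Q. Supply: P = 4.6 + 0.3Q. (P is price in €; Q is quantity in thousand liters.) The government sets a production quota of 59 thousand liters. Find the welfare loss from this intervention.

€121.51 thousand

Competitive equilibrium: 33.75 − 0.04Q = 4.6 + 0.3Q → Q* = 85.7353, P* = 30.3206.
At Q = 59: demand price = 33.75 − 0.04·59 = 31.39; supply price = 4.6 + 0.3·59 = 22.3.
ΔQ = 85.7353 − 59 = 26.7353; wedge = 31.39 − 22.3 = 9.09.
Welfare loss = ½ × 26.7353 × 9.09 = €121.51 thousand.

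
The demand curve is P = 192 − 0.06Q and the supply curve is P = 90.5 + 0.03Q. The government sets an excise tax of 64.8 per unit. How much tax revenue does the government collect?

Competitive equilibrium: 192 − 0.06Q = 90.5 + 0.03Q → Q* = 1127.7778, P* = 124.3333.
With the tax, the buyer price exceeds the seller price by 64.8: (192 − 0.06Q) − (90.5 + 0.03Q) = 64.8 → Q' = 407.7778.
Tax revenue = 64.8 × 407.7778 = 26424.

26424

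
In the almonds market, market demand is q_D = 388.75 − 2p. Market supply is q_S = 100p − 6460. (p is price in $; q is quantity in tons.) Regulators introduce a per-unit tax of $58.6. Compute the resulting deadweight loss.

In inverse form: demand p = 194.375 − 0.5q, supply p = 64.6 + 0.01q.
Competitive equilibrium: 194.375 − 0.5q = 64.6 + 0.01q → q* = 254.4608, p* = 67.1446.
With the tax, the buyer price exceeds the seller price by 58.6: (194.375 − 0.5q) − (64.6 + 0.01q) = 58.6 → q' = 139.5588.
Δq = 254.4608 − 139.5588 = 114.902; the wedge equals the tax, 58.6.
Welfare loss = ½ × 114.902 × 58.6 = $3366.63.

$3366.63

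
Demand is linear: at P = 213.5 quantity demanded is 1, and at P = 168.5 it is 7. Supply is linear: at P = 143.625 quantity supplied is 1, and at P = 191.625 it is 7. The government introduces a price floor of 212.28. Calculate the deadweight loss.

Demand slope = (168.5 − 213.5)/(7 − 1) = −7.5, so P = 221 − 7.5Q.
Supply slope = (191.625 − 143.625)/(7 − 1) = 8, so P = 135.625 + 8Q.
Competitive equilibrium: 221 − 7.5Q = 135.625 + 8Q → Q* = 5.5081, P* = 179.6895.
At the floor P = 212.28, quantity demanded = (221 − 212.28)/7.5 = 1.1627.
Sellers' marginal cost at Q' = 1.1627: 135.625 + 8·1.1627 = 144.9266.
ΔQ = 5.5081 − 1.1627 = 4.3454; wedge = 212.28 − 144.9266 = 67.3534.
DWL = ½ × 4.3454 × 67.3534 = 146.34.

146.34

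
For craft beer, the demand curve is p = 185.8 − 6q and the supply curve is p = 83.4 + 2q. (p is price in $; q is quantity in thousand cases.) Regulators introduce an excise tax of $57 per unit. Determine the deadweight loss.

Competitive equilibrium: 185.8 − 6q = 83.4 + 2q → q* = 12.8, p* = 109.
With the tax, the buyer price exceeds the seller price by 57: (185.8 − 6q) − (83.4 + 2q) = 57 → q' = 5.675.
Δq = 12.8 − 5.675 = 7.125; the wedge equals the tax, 57.
DWL = ½ × 7.125 × 57 = $203.06 thousand.

$203.06 thousand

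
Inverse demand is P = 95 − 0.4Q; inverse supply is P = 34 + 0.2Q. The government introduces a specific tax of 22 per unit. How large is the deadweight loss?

403.33

Competitive equilibrium: 95 − 0.4Q = 34 + 0.2Q → Q* = 101.6667, P* = 54.3333.
With the tax, the buyer price exceeds the seller price by 22: (95 − 0.4Q) − (34 + 0.2Q) = 22 → Q' = 65.
ΔQ = 101.6667 − 65 = 36.6667; the wedge equals the tax, 22.
DWL = ½ × 36.6667 × 22 = 403.33.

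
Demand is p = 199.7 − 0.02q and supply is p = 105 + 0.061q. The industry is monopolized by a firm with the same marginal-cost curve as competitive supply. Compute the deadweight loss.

Competitive equilibrium: 199.7 − 0.02q = 105 + 0.061q → q* = 1169.1358, p* = 176.31728.
Marginal revenue: MR = 199.7 − 0.04q. Set MR = MC: 199.7 − 0.04q = 105 + 0.061q → q_m = 937.62376.
Price p_m = 199.7 − 0.02·937.62376 = 180.94752; MC(q_m) = 105 + 0.061·937.62376 = 162.19505.
Competitive q* = 1169.1358, so Δq = 231.51204; wedge = 180.94752 − 162.19505 = 18.75247.
The triangle = ½ × 231.51204 × 18.75247 = 2170.71.

2170.71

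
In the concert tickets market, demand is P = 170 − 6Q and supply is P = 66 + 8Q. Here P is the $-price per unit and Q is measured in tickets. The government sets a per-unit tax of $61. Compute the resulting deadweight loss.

$132.89

Competitive equilibrium: 170 − 6Q = 66 + 8Q → Q* = 7.4286, P* = 125.4286.
With the tax, the buyer price exceeds the seller price by 61: (170 − 6Q) − (66 + 8Q) = 61 → Q' = 3.0714.
ΔQ = 7.4286 − 3.0714 = 4.3572; the wedge equals the tax, 61.
Welfare loss = ½ × 4.3572 × 61 = $132.89.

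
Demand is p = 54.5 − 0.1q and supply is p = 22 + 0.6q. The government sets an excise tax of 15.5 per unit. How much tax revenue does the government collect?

376.43

Competitive equilibrium: 54.5 − 0.1q = 22 + 0.6q → q* = 46.4286, p* = 49.8571.
With the tax, the buyer price exceeds the seller price by 15.5: (54.5 − 0.1q) − (22 + 0.6q) = 15.5 → q' = 24.2857.
Tax revenue = 15.5 × 24.2857 = 376.43.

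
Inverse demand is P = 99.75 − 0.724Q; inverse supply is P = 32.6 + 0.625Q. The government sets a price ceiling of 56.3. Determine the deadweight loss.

94.84

Competitive equilibrium: 99.75 − 0.724Q = 32.6 + 0.625Q → Q* = 49.7776, P* = 63.711.
At the ceiling P = 56.3, quantity supplied = (56.3 − 32.6)/0.625 = 37.92.
Willingness to pay at Q' = 37.92: 99.75 − 0.724·37.92 = 72.2959.
ΔQ = 49.7776 − 37.92 = 11.8576; wedge = 72.2959 − 56.3 = 15.9959.
Welfare loss = ½ × 11.8576 × 15.9959 = 94.84.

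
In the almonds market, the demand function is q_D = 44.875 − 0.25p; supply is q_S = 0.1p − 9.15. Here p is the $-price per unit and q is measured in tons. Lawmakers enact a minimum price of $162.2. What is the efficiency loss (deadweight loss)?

$26.91

In inverse form: demand p = 179.5 − 4q, supply p = 91.5 + 10q.
Competitive equilibrium: 179.5 − 4q = 91.5 + 10q → q* = 6.2857, p* = 154.3571.
At the floor p = 162.2, quantity demanded = (179.5 − 162.2)/4 = 4.325.
Sellers' marginal cost at q' = 4.325: 91.5 + 10·4.325 = 134.75.
Δq = 6.2857 − 4.325 = 1.9607; wedge = 162.2 − 134.75 = 27.45.
The triangle = ½ × 1.9607 × 27.45 = $26.91.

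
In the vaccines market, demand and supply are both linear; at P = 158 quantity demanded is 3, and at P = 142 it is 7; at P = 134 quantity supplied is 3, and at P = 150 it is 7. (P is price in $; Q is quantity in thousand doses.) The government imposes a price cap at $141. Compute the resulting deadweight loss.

$6.25 thousand

Demand slope = (142 − 158)/(7 − 3) = −4, so P = 170 − 4Q.
Supply slope = (150 − 134)/(7 − 3) = 4, so P = 122 + 4Q.
Competitive equilibrium: 170 − 4Q = 122 + 4Q → Q* = 6, P* = 146.
At the ceiling P = 141, quantity supplied = (141 − 122)/4 = 4.75.
Willingness to pay at Q' = 4.75: 170 − 4·4.75 = 151.
ΔQ = 6 − 4.75 = 1.25; wedge = 151 − 141 = 10.
Deadweight loss = ½ × 1.25 × 10 = $6.25 thousand.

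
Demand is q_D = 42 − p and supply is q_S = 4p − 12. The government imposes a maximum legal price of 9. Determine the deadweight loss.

32.40

In inverse form: demand p = 42 − q, supply p = 3 + 0.25q.
Competitive equilibrium: 42 − q = 3 + 0.25q → q* = 31.2, p* = 10.8.
At the ceiling p = 9, quantity supplied = (9 − 3)/0.25 = 24.
Willingness to pay at q' = 24: 42 − 1·24 = 18.
Δq = 31.2 − 24 = 7.2; wedge = 18 − 9 = 9.
Welfare loss = ½ × 7.2 × 9 = 32.40.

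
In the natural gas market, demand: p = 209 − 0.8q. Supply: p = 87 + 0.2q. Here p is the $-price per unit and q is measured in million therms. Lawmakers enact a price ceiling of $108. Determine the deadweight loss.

$144.50 million

Competitive equilibrium: 209 − 0.8q = 87 + 0.2q → q* = 122, p* = 111.4.
At the ceiling p = 108, quantity supplied = (108 − 87)/0.2 = 105.
Willingness to pay at q' = 105: 209 − 0.8·105 = 125.
Δq = 122 − 105 = 17; wedge = 125 − 108 = 17.
Deadweight loss = ½ × 17 × 17 = $144.50 million.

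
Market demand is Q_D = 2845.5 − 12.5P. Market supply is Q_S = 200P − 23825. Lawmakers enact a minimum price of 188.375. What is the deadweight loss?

In inverse form: demand P = 227.64 − 0.08Q, supply P = 119.125 + 0.005Q.
Competitive equilibrium: 227.64 − 0.08Q = 119.125 + 0.005Q → Q* = 1276.64706, P* = 125.50824.
At the floor P = 188.375, quantity demanded = (227.64 − 188.375)/0.08 = 490.8125.
Sellers' marginal cost at Q' = 490.8125: 119.125 + 0.005·490.8125 = 121.57906.
ΔQ = 1276.64706 − 490.8125 = 785.83456; wedge = 188.375 − 121.57906 = 66.79594.
Welfare loss = ½ × 785.83456 × 66.79594 = 26245.28.

26245.28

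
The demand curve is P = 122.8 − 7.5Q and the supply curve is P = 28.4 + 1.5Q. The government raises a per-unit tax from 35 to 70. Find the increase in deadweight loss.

Competitive equilibrium: 122.8 − 7.5Q = 28.4 + 1.5Q → Q* = 10.4889, P* = 44.1333.
For a per-unit tax t: ΔQ = t/9, so DWL = ½·t·(t/9) = t²/18.
At t = 35: DWL = 68.056. At t = 70: DWL = 272.222.
Increase = 272.222 − 68.056 = 204.17.

204.17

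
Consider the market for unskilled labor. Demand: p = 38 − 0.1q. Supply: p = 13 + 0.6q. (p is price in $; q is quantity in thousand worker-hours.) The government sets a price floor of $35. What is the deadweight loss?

$11.43 thousand

Competitive equilibrium: 38 − 0.1q = 13 + 0.6q → q* = 35.7143, p* = 34.4286.
At the floor p = 35, quantity demanded = (38 − 35)/0.1 = 30.
Sellers' marginal cost at q' = 30: 13 + 0.6·30 = 31.
Δq = 35.7143 − 30 = 5.7143; wedge = 35 − 31 = 4.
The triangle = ½ × 5.7143 × 4 = $11.43 thousand.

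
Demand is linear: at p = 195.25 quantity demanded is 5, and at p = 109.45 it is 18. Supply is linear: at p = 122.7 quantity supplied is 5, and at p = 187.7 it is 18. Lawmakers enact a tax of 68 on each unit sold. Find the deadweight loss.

Demand slope = (109.45 − 195.25)/(18 − 5) = −6.6, so p = 228.25 − 6.6q.
Supply slope = (187.7 − 122.7)/(18 − 5) = 5, so p = 97.7 + 5q.
Competitive equilibrium: 228.25 − 6.6q = 97.7 + 5q → q* = 11.2543, p* = 153.9716.
With the tax, the buyer price exceeds the seller price by 68: (228.25 − 6.6q) − (97.7 + 5q) = 68 → q' = 5.3922.
Δq = 11.2543 − 5.3922 = 5.8621; the wedge equals the tax, 68.
Deadweight loss = ½ × 5.8621 × 68 = 199.31.

199.31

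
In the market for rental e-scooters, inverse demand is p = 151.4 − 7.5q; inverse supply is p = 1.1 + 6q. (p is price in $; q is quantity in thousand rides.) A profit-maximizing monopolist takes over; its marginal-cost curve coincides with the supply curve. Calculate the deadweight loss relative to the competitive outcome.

Competitive equilibrium: 151.4 − 7.5q = 1.1 + 6q → q* = 11.1333, p* = 67.9.
Marginal revenue: MR = 151.4 − 15q. Set MR = MC: 151.4 − 15q = 1.1 + 6q → q_m = 7.1571.
Price p_m = 151.4 − 7.5·7.1571 = 97.7218; MC(q_m) = 1.1 + 6·7.1571 = 44.0426.
Competitive q* = 11.1333, so Δq = 3.9762; wedge = 97.7218 − 44.0426 = 53.6792.
Deadweight loss = ½ × 3.9762 × 53.6792 = $106.72 thousand.

$106.72 thousand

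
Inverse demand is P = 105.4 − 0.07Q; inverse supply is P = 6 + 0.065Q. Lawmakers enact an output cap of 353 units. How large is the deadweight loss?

Competitive equilibrium: 105.4 − 0.07Q = 6 + 0.065Q → Q* = 736.2963, P* = 53.8593.
At Q = 353: demand price = 105.4 − 0.07·353 = 80.69; supply price = 6 + 0.065·353 = 28.945.
ΔQ = 736.2963 − 353 = 383.2963; wedge = 80.69 − 28.945 = 51.745.
Welfare loss = ½ × 383.2963 × 51.745 = 9916.83.

9916.83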